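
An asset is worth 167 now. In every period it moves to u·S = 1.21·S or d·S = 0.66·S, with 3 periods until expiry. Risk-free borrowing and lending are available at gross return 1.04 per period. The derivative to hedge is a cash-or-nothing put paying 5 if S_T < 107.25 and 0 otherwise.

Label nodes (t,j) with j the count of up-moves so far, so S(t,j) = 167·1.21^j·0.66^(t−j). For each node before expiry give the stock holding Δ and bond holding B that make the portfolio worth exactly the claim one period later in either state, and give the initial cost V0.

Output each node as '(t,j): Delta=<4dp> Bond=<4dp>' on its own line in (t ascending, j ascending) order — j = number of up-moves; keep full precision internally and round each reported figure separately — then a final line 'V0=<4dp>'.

Under the risk-neutral measure, an up-move has probability p* = (R−d)/(u−d) = 0.6909 and values discount at R = 1.04.
Terminal payoffs: V(3,0)=5.0000, V(3,1)=5.0000, V(3,2)=0.0000, V(3,3)=0.0000
(2,0): S=72.7452. Δ = (V_up−V_dn)/(S_up−S_dn) = (5.0000−5.0000)/(88.0217−48.0118) = 0.0000. V = [p*·5.0000 + (1−p*)·5.0000]/1.04 = 4.8077. B = V − Δ·S = 4.8077.
(2,1): S=133.3662. Δ = (V_up−V_dn)/(S_up−S_dn) = (0.0000−5.0000)/(161.3731−88.0217) = -0.0682. V = [p*·0.0000 + (1−p*)·5.0000]/1.04 = 1.4860. B = V − Δ·S = 10.5769.
(2,2): S=244.5047. Δ = (V_up−V_dn)/(S_up−S_dn) = (0.0000−0.0000)/(295.8507−161.3731) = 0.0000. V = [p*·0.0000 + (1−p*)·0.0000]/1.04 = 0.0000. B = V − Δ·S = 0.0000.
(1,0): S=110.2200. Δ = (V_up−V_dn)/(S_up−S_dn) = (1.4860−4.8077)/(133.3662−72.7452) = -0.0548. V = [p*·1.4860 + (1−p*)·4.8077]/1.04 = 2.4161. B = V − Δ·S = 8.4555.
(1,1): S=202.0700. Δ = (V_up−V_dn)/(S_up−S_dn) = (0.0000−1.4860)/(244.5047−133.3662) = -0.0134. V = [p*·0.0000 + (1−p*)·1.4860]/1.04 = 0.4416. B = V − Δ·S = 3.1435.
(0,0): S=167.0000. Δ = (V_up−V_dn)/(S_up−S_dn) = (0.4416−2.4161)/(202.0700−110.2200) = -0.0215. V = [p*·0.4416 + (1−p*)·2.4161]/1.04 = 1.0115. B = V − Δ·S = 4.6013.
The time-0 hedge costs 1.0115, which is the no-arbitrage price.

(0,0): Delta=-0.0215 Bond=4.6013
(1,0): Delta=-0.0548 Bond=8.4555
(1,1): Delta=-0.0134 Bond=3.1435
(2,0): Delta=0.0000 Bond=4.8077
(2,1): Delta=-0.0682 Bond=10.5769
(2,2): Delta=0.0000 Bond=0.0000
V0=1.0115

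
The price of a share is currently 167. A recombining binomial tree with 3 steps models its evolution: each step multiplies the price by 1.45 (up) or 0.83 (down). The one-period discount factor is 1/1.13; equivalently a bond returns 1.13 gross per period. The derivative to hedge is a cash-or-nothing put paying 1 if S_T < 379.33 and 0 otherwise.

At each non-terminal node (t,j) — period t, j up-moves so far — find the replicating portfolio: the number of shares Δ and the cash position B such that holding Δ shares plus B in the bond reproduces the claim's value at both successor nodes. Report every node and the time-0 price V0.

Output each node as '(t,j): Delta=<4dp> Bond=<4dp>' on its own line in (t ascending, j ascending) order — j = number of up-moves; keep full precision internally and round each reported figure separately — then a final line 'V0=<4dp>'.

(0,0): Delta=-0.0018 Bond=0.9103
(1,0): Delta=0.0000 Bond=0.7831
(1,1): Delta=-0.0029 Bond=1.2904
(2,0): Delta=0.0000 Bond=0.8850
(2,1): Delta=0.0000 Bond=0.8850
(2,2): Delta=-0.0046 Bond=2.0697
V0=0.6145

Under the risk-neutral measure, an up-move has probability p* = (R−d)/(u−d) = 0.4839 and values discount at R = 1.13.
Terminal payoffs: V(3,0)=1.0000, V(3,1)=1.0000, V(3,2)=1.0000, V(3,3)=0.0000
Node (2,0) S=115.0463: V=(p*·1.0000+(1−p*)·1.0000)/1.13=0.8850; Δ=(1.0000−1.0000)/(166.8171−95.4884)=0.0000; B=V−Δ·S=0.8850
Node (2,1) S=200.9845: V=(p*·1.0000+(1−p*)·1.0000)/1.13=0.8850; Δ=(1.0000−1.0000)/(291.4275−166.8171)=0.0000; B=V−Δ·S=0.8850
Node (2,2) S=351.1175: V=(p*·0.0000+(1−p*)·1.0000)/1.13=0.4568; Δ=(0.0000−1.0000)/(509.1204−291.4275)=-0.0046; B=V−Δ·S=2.0697
Node (1,0) S=138.6100: V=(p*·0.8850+(1−p*)·0.8850)/1.13=0.7831; Δ=(0.8850−0.8850)/(200.9845−115.0463)=0.0000; B=V−Δ·S=0.7831
Node (1,1) S=242.1500: V=(p*·0.4568+(1−p*)·0.8850)/1.13=0.5998; Δ=(0.4568−0.8850)/(351.1175−200.9845)=-0.0029; B=V−Δ·S=1.2904
Node (0,0) S=167.0000: V=(p*·0.5998+(1−p*)·0.7831)/1.13=0.6145; Δ=(0.5998−0.7831)/(242.1500−138.6100)=-0.0018; B=V−Δ·S=0.9103
Self-financing check: at every node Δ·S+B equals the discounted successor values.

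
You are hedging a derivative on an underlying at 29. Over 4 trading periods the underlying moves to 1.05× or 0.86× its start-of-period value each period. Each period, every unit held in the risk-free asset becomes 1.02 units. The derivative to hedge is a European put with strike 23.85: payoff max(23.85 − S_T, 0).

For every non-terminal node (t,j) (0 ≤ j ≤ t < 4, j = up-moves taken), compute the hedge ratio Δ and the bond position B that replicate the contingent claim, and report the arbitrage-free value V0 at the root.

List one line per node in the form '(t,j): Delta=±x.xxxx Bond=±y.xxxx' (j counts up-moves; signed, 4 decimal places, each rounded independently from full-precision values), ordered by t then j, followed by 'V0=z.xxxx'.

(0,0): Delta=-0.0601 Bond=1.8229
(1,0): Delta=-0.2778 Bond=7.2870
(1,1): Delta=-0.0267 Bond=0.8416
(2,0): Delta=-1.0000 Bond=22.9239
(2,1): Delta=-0.1668 Bond=4.5282
(2,2): Delta=-0.0052 Bond=0.1704
(3,0): Delta=-1.0000 Bond=23.3824
(3,1): Delta=-1.0000 Bond=23.3824
(3,2): Delta=-0.0389 Bond=1.1006
(3,3): Delta=0.0000 Bond=0.0000
V0=0.0794

Under the risk-neutral measure, an up-move has probability p* = (R−d)/(u−d) = 0.8421 and values discount at R = 1.02.
At expiry t=4: V(4,0)=7.9868, V(4,1)=4.4821, V(4,2)=0.2031, V(4,3)=0.0000, V(4,4)=0.0000
(3,0): S=18.4456. Δ = (V_up−V_dn)/(S_up−S_dn) = (4.4821−7.9868)/(19.3679−15.8632) = -1.0000. V = [p*·4.4821 + (1−p*)·7.9868]/1.02 = 4.9367. B = V − Δ·S = 23.3824.
(3,1): S=22.5208. Δ = (V_up−V_dn)/(S_up−S_dn) = (0.2031−4.4821)/(23.6469−19.3679) = -1.0000. V = [p*·0.2031 + (1−p*)·4.4821]/1.02 = 0.8615. B = V − Δ·S = 23.3824.
(3,2): S=27.4963. Δ = (V_up−V_dn)/(S_up−S_dn) = (0.0000−0.2031)/(28.8712−23.6469) = -0.0389. V = [p*·0.0000 + (1−p*)·0.2031]/1.02 = 0.0314. B = V − Δ·S = 1.1006.
(3,3): S=33.5711. Δ = (V_up−V_dn)/(S_up−S_dn) = (0.0000−0.0000)/(35.2497−28.8712) = 0.0000. V = [p*·0.0000 + (1−p*)·0.0000]/1.02 = 0.0000. B = V − Δ·S = 0.0000.
(2,0): S=21.4484. Δ = (V_up−V_dn)/(S_up−S_dn) = (0.8615−4.9367)/(22.5208−18.4456) = -1.0000. V = [p*·0.8615 + (1−p*)·4.9367]/1.02 = 1.4755. B = V − Δ·S = 22.9239.
(2,1): S=26.1870. Δ = (V_up−V_dn)/(S_up−S_dn) = (0.0314−0.8615)/(27.4964−22.5208) = -0.1668. V = [p*·0.0314 + (1−p*)·0.8615]/1.02 = 0.1593. B = V − Δ·S = 4.5282.
(2,2): S=31.9725. Δ = (V_up−V_dn)/(S_up−S_dn) = (0.0000−0.0314)/(33.5711−27.4963) = -0.0052. V = [p*·0.0000 + (1−p*)·0.0314]/1.02 = 0.0049. B = V − Δ·S = 0.1704.
(1,0): S=24.9400. Δ = (V_up−V_dn)/(S_up−S_dn) = (0.1593−1.4755)/(26.1870−21.4484) = -0.2778. V = [p*·0.1593 + (1−p*)·1.4755]/1.02 = 0.3599. B = V − Δ·S = 7.2870.
(1,1): S=30.4500. Δ = (V_up−V_dn)/(S_up−S_dn) = (0.0049−0.1593)/(31.9725−26.1870) = -0.0267. V = [p*·0.0049 + (1−p*)·0.1593]/1.02 = 0.0287. B = V − Δ·S = 0.8416.
(0,0): S=29.0000. Δ = (V_up−V_dn)/(S_up−S_dn) = (0.0287−0.3599)/(30.4500−24.9400) = -0.0601. V = [p*·0.0287 + (1−p*)·0.3599]/1.02 = 0.0794. B = V − Δ·S = 1.8229.
Root portfolio cost Δ·29+B reproduces V0=0.0794.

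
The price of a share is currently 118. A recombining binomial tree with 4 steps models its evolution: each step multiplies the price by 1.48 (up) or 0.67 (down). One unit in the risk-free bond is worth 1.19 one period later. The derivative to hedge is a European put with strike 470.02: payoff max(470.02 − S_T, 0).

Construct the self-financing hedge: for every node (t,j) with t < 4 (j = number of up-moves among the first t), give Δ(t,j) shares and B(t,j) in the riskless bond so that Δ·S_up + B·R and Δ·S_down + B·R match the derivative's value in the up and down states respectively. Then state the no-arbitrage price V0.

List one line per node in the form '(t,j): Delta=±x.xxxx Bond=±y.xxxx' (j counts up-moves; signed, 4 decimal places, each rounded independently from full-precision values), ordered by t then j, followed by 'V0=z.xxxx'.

No-arbitrage ⇒ martingale measure with p* = (R−d)/(u−d) = 0.6420.
Terminal payoffs: V(4,0)=446.2417, V(4,1)=417.4947, V(4,2)=353.9941, V(4,3)=213.7239, V(4,4)=0.0000
  t=3,j=0: stock 35.4900 → up 52.5253 (V=417.4947), down 23.7783 (V=446.2417). Price 359.4848; hedge Δ=-1.0000, bond B=394.9748.
  t=3,j=1: stock 78.3959 → up 116.0259 (V=353.9941), down 52.5253 (V=417.4947). Price 316.5789; hedge Δ=-1.0000, bond B=394.9748.
  t=3,j=2: stock 173.1730 → up 256.2961 (V=213.7239), down 116.0259 (V=353.9941). Price 221.8018; hedge Δ=-1.0000, bond B=394.9748.
  t=3,j=3: stock 382.5315 → up 566.1466 (V=0.0000), down 256.2961 (V=213.7239). Price 64.3012; hedge Δ=-0.6898, bond B=328.1579.
  t=2,j=0: stock 52.9702 → up 78.3959 (V=316.5789), down 35.4900 (V=359.4848). Price 278.9414; hedge Δ=-1.0000, bond B=331.9116.
  t=2,j=1: stock 117.0088 → up 173.1730 (V=221.8018), down 78.3959 (V=316.5789). Price 214.9028; hedge Δ=-1.0000, bond B=331.9116.
  t=2,j=2: stock 258.4672 → up 382.5315 (V=64.3012), down 173.1730 (V=221.8018). Price 101.4204; hedge Δ=-0.7523, bond B=295.8655.
  t=1,j=0: stock 79.0600 → up 117.0088 (V=214.9028), down 52.9702 (V=278.9414). Price 199.8573; hedge Δ=-1.0000, bond B=278.9173.
  t=1,j=1: stock 174.6400 → up 258.4672 (V=101.4204), down 117.0088 (V=214.9028). Price 119.3697; hedge Δ=-0.8022, bond B=259.4714.
  t=0,j=0: stock 118.0000 → up 174.6400 (V=119.3697), down 79.0600 (V=199.8573). Price 124.5262; hedge Δ=-0.8421, bond B=223.8937.
The time-0 hedge costs 124.5262, which is the no-arbitrage price.

(0,0): Delta=-0.8421 Bond=223.8937
(1,0): Delta=-1.0000 Bond=278.9173
(1,1): Delta=-0.8022 Bond=259.4714
(2,0): Delta=-1.0000 Bond=331.9116
(2,1): Delta=-1.0000 Bond=331.9116
(2,2): Delta=-0.7523 Bond=295.8655
(3,0): Delta=-1.0000 Bond=394.9748
(3,1): Delta=-1.0000 Bond=394.9748
(3,2): Delta=-1.0000 Bond=394.9748
(3,3): Delta=-0.6898 Bond=328.1579
V0=124.5262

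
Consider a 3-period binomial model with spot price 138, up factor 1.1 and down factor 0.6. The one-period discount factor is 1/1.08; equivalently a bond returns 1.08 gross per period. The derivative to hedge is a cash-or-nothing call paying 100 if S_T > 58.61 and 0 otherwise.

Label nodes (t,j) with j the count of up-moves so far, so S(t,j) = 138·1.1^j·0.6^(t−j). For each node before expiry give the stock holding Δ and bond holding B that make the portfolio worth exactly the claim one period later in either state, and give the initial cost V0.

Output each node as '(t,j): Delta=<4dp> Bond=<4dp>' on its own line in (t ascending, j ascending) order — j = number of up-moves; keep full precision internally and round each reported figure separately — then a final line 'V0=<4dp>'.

(0,0): Delta=0.0954 Bond=65.8436
(1,0): Delta=2.1471 Bond=-98.7654
(1,1): Delta=0.0488 Bond=78.1893
(2,0): Delta=0.0000 Bond=0.0000
(2,1): Delta=2.1959 Bond=-111.1111
(2,2): Delta=0.0000 Bond=92.5926
V0=79.0123

Since d<R<u, set p* = (R−d)/(u−d) = 0.9600; price each node as the discounted p*-expectation of its children.
Terminal payoffs: V(3,0)=0.0000, V(3,1)=0.0000, V(3,2)=100.0000, V(3,3)=100.0000
  t=2,j=0: stock 49.6800 → up 54.6480 (V=0.0000), down 29.8080 (V=0.0000). Price 0.0000; hedge Δ=0.0000, bond B=0.0000.
  t=2,j=1: stock 91.0800 → up 100.1880 (V=100.0000), down 54.6480 (V=0.0000). Price 88.8889; hedge Δ=2.1959, bond B=-111.1111.
  t=2,j=2: stock 166.9800 → up 183.6780 (V=100.0000), down 100.1880 (V=100.0000). Price 92.5926; hedge Δ=0.0000, bond B=92.5926.
  t=1,j=0: stock 82.8000 → up 91.0800 (V=88.8889), down 49.6800 (V=0.0000). Price 79.0123; hedge Δ=2.1471, bond B=-98.7654.
  t=1,j=1: stock 151.8000 → up 166.9800 (V=92.5926), down 91.0800 (V=88.8889). Price 85.5967; hedge Δ=0.0488, bond B=78.1893.
  t=0,j=0: stock 138.0000 → up 151.8000 (V=85.5967), down 82.8000 (V=79.0123). Price 79.0123; hedge Δ=0.0954, bond B=65.8436.
Each (Δ,B) replicates both successor values, so the strategy is self-financing and V0 is arbitrage-free.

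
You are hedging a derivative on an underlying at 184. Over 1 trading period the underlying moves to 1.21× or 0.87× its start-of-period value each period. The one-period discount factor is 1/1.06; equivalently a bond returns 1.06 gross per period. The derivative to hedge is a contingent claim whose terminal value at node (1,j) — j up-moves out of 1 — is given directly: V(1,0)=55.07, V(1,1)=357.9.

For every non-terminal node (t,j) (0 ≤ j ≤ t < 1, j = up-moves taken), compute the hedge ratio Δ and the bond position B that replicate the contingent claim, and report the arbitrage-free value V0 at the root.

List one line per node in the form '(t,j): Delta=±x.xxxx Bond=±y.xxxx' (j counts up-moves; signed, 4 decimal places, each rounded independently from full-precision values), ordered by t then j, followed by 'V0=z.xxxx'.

(0,0): Delta=4.8406 Bond=-679.0741
V0=211.6024

Under the risk-neutral measure, an up-move has probability p* = (R−d)/(u−d) = 0.5588 and values discount at R = 1.06.
At expiry t=1: V(1,0)=55.0700, V(1,1)=357.9000
(0,0): S=184.0000. Δ = (V_up−V_dn)/(S_up−S_dn) = (357.9000−55.0700)/(222.6400−160.0800) = 4.8406. V = [p*·357.9000 + (1−p*)·55.0700]/1.06 = 211.6024. B = V − Δ·S = -679.0741.
Each (Δ,B) replicates both successor values, so the strategy is self-financing and V0 is arbitrage-free.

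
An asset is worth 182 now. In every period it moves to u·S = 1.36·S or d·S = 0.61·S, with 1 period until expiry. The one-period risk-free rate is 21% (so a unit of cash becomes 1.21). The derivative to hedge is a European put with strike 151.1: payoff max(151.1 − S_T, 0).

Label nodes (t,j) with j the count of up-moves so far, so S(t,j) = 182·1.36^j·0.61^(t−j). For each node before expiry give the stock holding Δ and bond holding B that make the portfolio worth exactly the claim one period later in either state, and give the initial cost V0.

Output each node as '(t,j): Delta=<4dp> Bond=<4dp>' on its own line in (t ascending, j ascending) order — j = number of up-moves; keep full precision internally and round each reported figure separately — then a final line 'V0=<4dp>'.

(0,0): Delta=-0.2936 Bond=60.0648
V0=6.6248

Risk-neutral probability p* = (R−d)/(u−d) = (1.21−0.61)/(1.36−0.61) = 0.8000.
Terminal payoffs: V(1,0)=40.0800, V(1,1)=0.0000
  t=0,j=0: stock 182.0000 → up 247.5200 (V=0.0000), down 111.0200 (V=40.0800). Price 6.6248; hedge Δ=-0.2936, bond B=60.0648.
Self-financing check: at every node Δ·S+B equals the discounted successor values.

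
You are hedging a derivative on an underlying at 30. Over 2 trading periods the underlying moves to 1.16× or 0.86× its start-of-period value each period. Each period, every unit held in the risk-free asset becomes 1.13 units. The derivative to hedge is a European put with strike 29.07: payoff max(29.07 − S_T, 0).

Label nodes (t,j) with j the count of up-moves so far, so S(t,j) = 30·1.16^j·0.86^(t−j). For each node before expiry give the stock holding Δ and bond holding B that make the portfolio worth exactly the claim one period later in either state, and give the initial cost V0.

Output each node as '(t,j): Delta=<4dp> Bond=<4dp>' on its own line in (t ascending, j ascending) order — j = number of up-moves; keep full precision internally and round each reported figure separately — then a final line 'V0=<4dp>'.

(0,0): Delta=-0.0677 Bond=2.0840
(1,0): Delta=-0.8891 Bond=23.5490
(1,1): Delta=0.0000 Bond=0.0000
V0=0.0539

Since d<R<u, set p* = (R−d)/(u−d) = 0.9000; price each node as the discounted p*-expectation of its children.
Terminal values V(2,·): V(2,0)=6.8820, V(2,1)=0.0000, V(2,2)=0.0000
(1,0): S=25.8000. Δ = (V_up−V_dn)/(S_up−S_dn) = (0.0000−6.8820)/(29.9280−22.1880) = -0.8891. V = [p*·0.0000 + (1−p*)·6.8820]/1.13 = 0.6090. B = V − Δ·S = 23.5490.
(1,1): S=34.8000. Δ = (V_up−V_dn)/(S_up−S_dn) = (0.0000−0.0000)/(40.3680−29.9280) = 0.0000. V = [p*·0.0000 + (1−p*)·0.0000]/1.13 = 0.0000. B = V − Δ·S = 0.0000.
(0,0): S=30.0000. Δ = (V_up−V_dn)/(S_up−S_dn) = (0.0000−0.6090)/(34.8000−25.8000) = -0.0677. V = [p*·0.0000 + (1−p*)·0.6090]/1.13 = 0.0539. B = V − Δ·S = 2.0840.
Check: Δ(0,0)·S0 + B(0,0) = 0.0539 = V0.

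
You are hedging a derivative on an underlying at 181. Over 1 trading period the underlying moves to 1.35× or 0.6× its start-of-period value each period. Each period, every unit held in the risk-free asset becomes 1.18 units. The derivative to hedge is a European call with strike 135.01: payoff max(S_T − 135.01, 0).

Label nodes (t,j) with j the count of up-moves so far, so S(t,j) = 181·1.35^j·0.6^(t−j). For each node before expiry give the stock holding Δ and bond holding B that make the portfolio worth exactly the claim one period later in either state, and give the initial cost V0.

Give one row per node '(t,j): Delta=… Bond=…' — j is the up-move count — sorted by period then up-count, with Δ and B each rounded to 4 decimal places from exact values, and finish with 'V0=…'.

(0,0): Delta=0.8055 Bond=-74.1288
V0=71.6579

Under the risk-neutral measure, an up-move has probability p* = (R−d)/(u−d) = 0.7733 and values discount at R = 1.18.
Payoff layer (t=1): V(1,0)=0.0000, V(1,1)=109.3400
  t=0,j=0: stock 181.0000 → up 244.3500 (V=109.3400), down 108.6000 (V=0.0000). Price 71.6579; hedge Δ=0.8055, bond B=-74.1288.
The time-0 hedge costs 71.6579, which is the no-arbitrage price.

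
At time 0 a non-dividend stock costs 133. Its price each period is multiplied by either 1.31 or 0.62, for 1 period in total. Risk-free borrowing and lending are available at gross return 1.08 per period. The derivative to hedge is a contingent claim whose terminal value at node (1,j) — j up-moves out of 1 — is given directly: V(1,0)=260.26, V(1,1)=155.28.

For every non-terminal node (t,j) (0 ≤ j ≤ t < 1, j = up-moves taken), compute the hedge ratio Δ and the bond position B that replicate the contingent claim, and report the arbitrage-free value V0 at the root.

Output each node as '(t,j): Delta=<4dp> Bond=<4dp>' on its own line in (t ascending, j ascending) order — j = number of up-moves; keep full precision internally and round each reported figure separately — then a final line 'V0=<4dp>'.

(0,0): Delta=-1.1439 Bond=328.3239
V0=176.1790

Under the risk-neutral measure, an up-move has probability p* = (R−d)/(u−d) = 0.6667 and values discount at R = 1.08.
At expiry t=1: V(1,0)=260.2600, V(1,1)=155.2800
Node (0,0) S=133.0000: V=(p*·155.2800+(1−p*)·260.2600)/1.08=176.1790; Δ=(155.2800−260.2600)/(174.2300−82.4600)=-1.1439; B=V−Δ·S=328.3239
Root portfolio cost Δ·133+B reproduces V0=176.1790.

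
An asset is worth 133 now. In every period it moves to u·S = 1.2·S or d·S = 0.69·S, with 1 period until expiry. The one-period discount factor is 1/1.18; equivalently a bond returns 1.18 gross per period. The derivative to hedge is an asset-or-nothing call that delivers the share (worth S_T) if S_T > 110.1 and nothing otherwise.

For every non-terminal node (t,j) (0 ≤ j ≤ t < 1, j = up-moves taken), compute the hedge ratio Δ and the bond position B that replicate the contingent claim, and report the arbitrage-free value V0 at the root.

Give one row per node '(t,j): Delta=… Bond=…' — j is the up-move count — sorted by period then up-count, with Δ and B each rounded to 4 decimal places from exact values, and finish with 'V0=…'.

Since d<R<u, set p* = (R−d)/(u−d) = 0.9608; price each node as the discounted p*-expectation of its children.
Payoff layer (t=1): V(1,0)=0.0000, V(1,1)=159.6000
Node (0,0) S=133.0000: V=(p*·159.6000+(1−p*)·0.0000)/1.18=129.9501; Δ=(159.6000−0.0000)/(159.6000−91.7700)=2.3529; B=V−Δ·S=-182.9910
Root portfolio cost Δ·133+B reproduces V0=129.9501.

(0,0): Delta=2.3529 Bond=-182.9910
V0=129.9501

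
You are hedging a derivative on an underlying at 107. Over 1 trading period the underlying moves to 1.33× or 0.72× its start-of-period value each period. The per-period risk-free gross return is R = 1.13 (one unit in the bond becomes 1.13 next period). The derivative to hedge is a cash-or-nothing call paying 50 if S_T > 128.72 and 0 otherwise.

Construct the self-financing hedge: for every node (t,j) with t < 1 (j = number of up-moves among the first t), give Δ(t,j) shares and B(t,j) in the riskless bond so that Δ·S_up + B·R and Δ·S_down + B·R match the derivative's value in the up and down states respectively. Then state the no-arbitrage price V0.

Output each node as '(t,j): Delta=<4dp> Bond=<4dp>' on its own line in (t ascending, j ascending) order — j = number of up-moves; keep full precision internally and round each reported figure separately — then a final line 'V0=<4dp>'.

(0,0): Delta=0.7660 Bond=-52.2269
V0=29.7403

Risk-neutral probability p* = (R−d)/(u−d) = (1.13−0.72)/(1.33−0.72) = 0.6721.
Payoff layer (t=1): V(1,0)=0.0000, V(1,1)=50.0000
Node (0,0) S=107.0000: V=(p*·50.0000+(1−p*)·0.0000)/1.13=29.7403; Δ=(50.0000−0.0000)/(142.3100−77.0400)=0.7660; B=V−Δ·S=-52.2269
Root portfolio cost Δ·107+B reproduces V0=29.7403.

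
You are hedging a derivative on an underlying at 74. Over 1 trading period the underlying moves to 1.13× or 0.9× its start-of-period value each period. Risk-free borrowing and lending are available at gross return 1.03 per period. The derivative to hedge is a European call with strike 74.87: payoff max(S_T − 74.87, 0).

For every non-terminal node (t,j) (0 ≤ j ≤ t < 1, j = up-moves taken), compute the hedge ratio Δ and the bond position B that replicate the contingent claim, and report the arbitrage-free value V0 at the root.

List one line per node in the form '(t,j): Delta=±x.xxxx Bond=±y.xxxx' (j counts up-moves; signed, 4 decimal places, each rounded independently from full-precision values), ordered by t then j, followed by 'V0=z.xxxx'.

Since d<R<u, set p* = (R−d)/(u−d) = 0.5652; price each node as the discounted p*-expectation of its children.
At expiry t=1: V(1,0)=0.0000, V(1,1)=8.7500
(0,0): S=74.0000. Δ = (V_up−V_dn)/(S_up−S_dn) = (8.7500−0.0000)/(83.6200−66.6000) = 0.5141. V = [p*·8.7500 + (1−p*)·0.0000]/1.03 = 4.8016. B = V − Δ·S = -33.2419.
Self-financing check: at every node Δ·S+B equals the discounted successor values.

(0,0): Delta=0.5141 Bond=-33.2419
V0=4.8016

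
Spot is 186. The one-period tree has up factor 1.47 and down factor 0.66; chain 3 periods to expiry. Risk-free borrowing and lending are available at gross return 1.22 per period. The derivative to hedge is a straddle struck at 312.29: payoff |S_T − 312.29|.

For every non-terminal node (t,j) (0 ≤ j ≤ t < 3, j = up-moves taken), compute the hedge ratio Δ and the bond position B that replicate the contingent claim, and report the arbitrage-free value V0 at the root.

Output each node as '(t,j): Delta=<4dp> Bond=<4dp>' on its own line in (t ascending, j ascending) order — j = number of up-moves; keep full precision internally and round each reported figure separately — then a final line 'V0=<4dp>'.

Under the risk-neutral measure, an up-move has probability p* = (R−d)/(u−d) = 0.6914 and values discount at R = 1.22.
At expiry t=3: V(3,0)=258.8157, V(3,1)=193.1882, V(3,2)=47.0179, V(3,3)=278.5433
Node (2,0) S=81.0216: V=(p*·193.1882+(1−p*)·258.8157)/1.22=174.9538; Δ=(193.1882−258.8157)/(119.1018−53.4743)=-1.0000; B=V−Δ·S=255.9754
Node (2,1) S=180.4572: V=(p*·47.0179+(1−p*)·193.1882)/1.22=75.5182; Δ=(47.0179−193.1882)/(265.2721−119.1018)=-1.0000; B=V−Δ·S=255.9754
Node (2,2) S=401.9274: V=(p*·278.5433+(1−p*)·47.0179)/1.22=169.7417; Δ=(278.5433−47.0179)/(590.8333−265.2721)=0.7112; B=V−Δ·S=-116.0921
Node (1,0) S=122.7600: V=(p*·75.5182+(1−p*)·174.9538)/1.22=87.0559; Δ=(75.5182−174.9538)/(180.4572−81.0216)=-1.0000; B=V−Δ·S=209.8159
Node (1,1) S=273.4200: V=(p*·169.7417+(1−p*)·75.5182)/1.22=115.2954; Δ=(169.7417−75.5182)/(401.9274−180.4572)=0.4254; B=V−Δ·S=-1.0299
Node (0,0) S=186.0000: V=(p*·115.2954+(1−p*)·87.0559)/1.22=87.3602; Δ=(115.2954−87.0559)/(273.4200−122.7600)=0.1874; B=V−Δ·S=52.4967
Self-financing check: at every node Δ·S+B equals the discounted successor values.

(0,0): Delta=0.1874 Bond=52.4967
(1,0): Delta=-1.0000 Bond=209.8159
(1,1): Delta=0.4254 Bond=-1.0299
(2,0): Delta=-1.0000 Bond=255.9754
(2,1): Delta=-1.0000 Bond=255.9754
(2,2): Delta=0.7112 Bond=-116.0921
V0=87.3602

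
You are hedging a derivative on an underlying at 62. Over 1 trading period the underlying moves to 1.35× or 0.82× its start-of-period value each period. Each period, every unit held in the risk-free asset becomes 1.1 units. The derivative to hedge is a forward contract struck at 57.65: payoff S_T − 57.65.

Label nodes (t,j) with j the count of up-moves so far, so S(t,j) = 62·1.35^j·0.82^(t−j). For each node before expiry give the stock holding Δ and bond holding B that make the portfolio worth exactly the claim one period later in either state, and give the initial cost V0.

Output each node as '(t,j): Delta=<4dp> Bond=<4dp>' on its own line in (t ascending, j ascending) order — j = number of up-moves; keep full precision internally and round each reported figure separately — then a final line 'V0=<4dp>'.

Under the risk-neutral measure, an up-move has probability p* = (R−d)/(u−d) = 0.5283 and values discount at R = 1.1.
At expiry t=1: V(1,0)=-6.8100, V(1,1)=26.0500
  t=0,j=0: stock 62.0000 → up 83.7000 (V=26.0500), down 50.8400 (V=-6.8100). Price 9.5909; hedge Δ=1.0000, bond B=-52.4091.
Check: Δ(0,0)·S0 + B(0,0) = 9.5909 = V0.

(0,0): Delta=1.0000 Bond=-52.4091
V0=9.5909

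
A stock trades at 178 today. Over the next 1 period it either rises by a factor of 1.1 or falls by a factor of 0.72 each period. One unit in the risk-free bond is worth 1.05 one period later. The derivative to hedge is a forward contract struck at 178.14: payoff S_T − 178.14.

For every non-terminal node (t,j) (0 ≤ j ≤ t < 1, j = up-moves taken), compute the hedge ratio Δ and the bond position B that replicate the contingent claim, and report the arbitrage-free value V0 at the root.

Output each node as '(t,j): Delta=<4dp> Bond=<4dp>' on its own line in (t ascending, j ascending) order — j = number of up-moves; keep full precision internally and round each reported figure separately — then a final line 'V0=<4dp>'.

Since d<R<u, set p* = (R−d)/(u−d) = 0.8684; price each node as the discounted p*-expectation of its children.
Terminal payoffs: V(1,0)=-49.9800, V(1,1)=17.6600
(0,0): S=178.0000. Δ = (V_up−V_dn)/(S_up−S_dn) = (17.6600−-49.9800)/(195.8000−128.1600) = 1.0000. V = [p*·17.6600 + (1−p*)·-49.9800]/1.05 = 8.3429. B = V − Δ·S = -169.6571.
Root portfolio cost Δ·178+B reproduces V0=8.3429.

(0,0): Delta=1.0000 Bond=-169.6571
V0=8.3429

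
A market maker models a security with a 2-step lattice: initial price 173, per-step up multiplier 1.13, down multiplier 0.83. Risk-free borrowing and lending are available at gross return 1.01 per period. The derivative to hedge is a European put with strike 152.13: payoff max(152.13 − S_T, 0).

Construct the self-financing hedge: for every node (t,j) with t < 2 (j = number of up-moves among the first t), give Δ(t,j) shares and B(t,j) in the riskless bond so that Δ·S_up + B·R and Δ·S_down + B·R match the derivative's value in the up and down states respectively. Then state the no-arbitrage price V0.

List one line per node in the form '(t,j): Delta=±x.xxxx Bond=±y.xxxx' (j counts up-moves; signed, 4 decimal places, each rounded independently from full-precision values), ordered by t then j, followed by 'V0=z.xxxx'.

Under the risk-neutral measure, an up-move has probability p* = (R−d)/(u−d) = 0.6000 and values discount at R = 1.01.
Terminal values V(2,·): V(2,0)=32.9503, V(2,1)=0.0000, V(2,2)=0.0000
Node (1,0) S=143.5900: V=(p*·0.0000+(1−p*)·32.9503)/1.01=13.0496; Δ=(0.0000−32.9503)/(162.2567−119.1797)=-0.7649; B=V−Δ·S=122.8840
Node (1,1) S=195.4900: V=(p*·0.0000+(1−p*)·0.0000)/1.01=0.0000; Δ=(0.0000−0.0000)/(220.9037−162.2567)=0.0000; B=V−Δ·S=0.0000
Node (0,0) S=173.0000: V=(p*·0.0000+(1−p*)·13.0496)/1.01=5.1682; Δ=(0.0000−13.0496)/(195.4900−143.5900)=-0.2514; B=V−Δ·S=48.6669
Root portfolio cost Δ·173+B reproduces V0=5.1682.

(0,0): Delta=-0.2514 Bond=48.6669
(1,0): Delta=-0.7649 Bond=122.8840
(1,1): Delta=0.0000 Bond=0.0000
V0=5.1682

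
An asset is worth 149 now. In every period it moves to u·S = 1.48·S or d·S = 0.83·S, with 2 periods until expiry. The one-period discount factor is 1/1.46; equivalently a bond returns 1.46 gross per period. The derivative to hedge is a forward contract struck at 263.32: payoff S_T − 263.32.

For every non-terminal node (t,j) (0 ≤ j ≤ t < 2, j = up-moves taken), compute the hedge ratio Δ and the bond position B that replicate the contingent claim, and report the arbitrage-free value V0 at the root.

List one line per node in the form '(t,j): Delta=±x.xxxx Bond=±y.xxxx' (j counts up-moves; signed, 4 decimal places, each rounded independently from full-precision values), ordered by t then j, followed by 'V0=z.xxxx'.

(0,0): Delta=1.0000 Bond=-123.5316
(1,0): Delta=1.0000 Bond=-180.3562
(1,1): Delta=1.0000 Bond=-180.3562
V0=25.4684

No-arbitrage ⇒ martingale measure with p* = (R−d)/(u−d) = 0.9692.
At expiry t=2: V(2,0)=-160.6739, V(2,1)=-80.2884, V(2,2)=63.0496
Node (1,0) S=123.6700: V=(p*·-80.2884+(1−p*)·-160.6739)/1.46=-56.6862; Δ=(-80.2884−-160.6739)/(183.0316−102.6461)=1.0000; B=V−Δ·S=-180.3562
Node (1,1) S=220.5200: V=(p*·63.0496+(1−p*)·-80.2884)/1.46=40.1638; Δ=(63.0496−-80.2884)/(326.3696−183.0316)=1.0000; B=V−Δ·S=-180.3562
Node (0,0) S=149.0000: V=(p*·40.1638+(1−p*)·-56.6862)/1.46=25.4684; Δ=(40.1638−-56.6862)/(220.5200−123.6700)=1.0000; B=V−Δ·S=-123.5316
Self-financing check: at every node Δ·S+B equals the discounted successor values.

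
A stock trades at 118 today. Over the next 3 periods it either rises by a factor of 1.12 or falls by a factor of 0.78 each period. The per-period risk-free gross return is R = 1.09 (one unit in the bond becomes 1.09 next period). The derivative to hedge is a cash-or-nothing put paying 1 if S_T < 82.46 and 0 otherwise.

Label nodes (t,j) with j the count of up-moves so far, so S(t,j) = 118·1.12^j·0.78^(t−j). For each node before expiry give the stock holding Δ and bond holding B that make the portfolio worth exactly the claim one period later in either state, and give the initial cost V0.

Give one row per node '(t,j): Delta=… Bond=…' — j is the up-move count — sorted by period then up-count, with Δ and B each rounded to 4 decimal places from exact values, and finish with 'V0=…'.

(0,0): Delta=-0.0034 Bond=0.4153
(1,0): Delta=-0.0267 Bond=2.6022
(1,1): Delta=-0.0018 Bond=0.2446
(2,0): Delta=0.0000 Bond=0.9174
(2,1): Delta=-0.0285 Bond=3.0221
(2,2): Delta=0.0000 Bond=0.0000
V0=0.0170

Under the risk-neutral measure, an up-move has probability p* = (R−d)/(u−d) = 0.9118 and values discount at R = 1.09.
Payoff layer (t=3): V(3,0)=1.0000, V(3,1)=1.0000, V(3,2)=0.0000, V(3,3)=0.0000
(2,0): S=71.7912. Δ = (V_up−V_dn)/(S_up−S_dn) = (1.0000−1.0000)/(80.4061−55.9971) = 0.0000. V = [p*·1.0000 + (1−p*)·1.0000]/1.09 = 0.9174. B = V − Δ·S = 0.9174.
(2,1): S=103.0848. Δ = (V_up−V_dn)/(S_up−S_dn) = (0.0000−1.0000)/(115.4550−80.4061) = -0.0285. V = [p*·0.0000 + (1−p*)·1.0000]/1.09 = 0.0809. B = V − Δ·S = 3.0221.
(2,2): S=148.0192. Δ = (V_up−V_dn)/(S_up−S_dn) = (0.0000−0.0000)/(165.7815−115.4550) = 0.0000. V = [p*·0.0000 + (1−p*)·0.0000]/1.09 = 0.0000. B = V − Δ·S = 0.0000.
(1,0): S=92.0400. Δ = (V_up−V_dn)/(S_up−S_dn) = (0.0809−0.9174)/(103.0848−71.7912) = -0.0267. V = [p*·0.0809 + (1−p*)·0.9174]/1.09 = 0.1420. B = V − Δ·S = 2.6022.
(1,1): S=132.1600. Δ = (V_up−V_dn)/(S_up−S_dn) = (0.0000−0.0809)/(148.0192−103.0848) = -0.0018. V = [p*·0.0000 + (1−p*)·0.0809]/1.09 = 0.0066. B = V − Δ·S = 0.2446.
(0,0): S=118.0000. Δ = (V_up−V_dn)/(S_up−S_dn) = (0.0066−0.1420)/(132.1600−92.0400) = -0.0034. V = [p*·0.0066 + (1−p*)·0.1420]/1.09 = 0.0170. B = V − Δ·S = 0.4153.
Root portfolio cost Δ·118+B reproduces V0=0.0170.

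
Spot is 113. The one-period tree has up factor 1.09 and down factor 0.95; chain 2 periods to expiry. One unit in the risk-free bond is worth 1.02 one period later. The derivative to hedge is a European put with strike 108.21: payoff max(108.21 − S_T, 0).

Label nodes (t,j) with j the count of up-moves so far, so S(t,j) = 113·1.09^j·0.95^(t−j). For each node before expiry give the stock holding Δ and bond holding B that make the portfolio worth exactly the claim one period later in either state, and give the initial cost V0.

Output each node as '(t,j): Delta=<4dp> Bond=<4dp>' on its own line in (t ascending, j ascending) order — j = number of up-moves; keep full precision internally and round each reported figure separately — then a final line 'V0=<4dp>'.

No-arbitrage ⇒ martingale measure with p* = (R−d)/(u−d) = 0.5000.
Terminal payoffs: V(2,0)=6.2275, V(2,1)=0.0000, V(2,2)=0.0000
  t=1,j=0: stock 107.3500 → up 117.0115 (V=0.0000), down 101.9825 (V=6.2275). Price 3.0527; hedge Δ=-0.4144, bond B=47.5348.
  t=1,j=1: stock 123.1700 → up 134.2553 (V=0.0000), down 117.0115 (V=0.0000). Price 0.0000; hedge Δ=0.0000, bond B=0.0000.
  t=0,j=0: stock 113.0000 → up 123.1700 (V=0.0000), down 107.3500 (V=3.0527). Price 1.4964; hedge Δ=-0.1930, bond B=23.3014.
Self-financing check: at every node Δ·S+B equals the discounted successor values.

(0,0): Delta=-0.1930 Bond=23.3014
(1,0): Delta=-0.4144 Bond=47.5348
(1,1): Delta=0.0000 Bond=0.0000
V0=1.4964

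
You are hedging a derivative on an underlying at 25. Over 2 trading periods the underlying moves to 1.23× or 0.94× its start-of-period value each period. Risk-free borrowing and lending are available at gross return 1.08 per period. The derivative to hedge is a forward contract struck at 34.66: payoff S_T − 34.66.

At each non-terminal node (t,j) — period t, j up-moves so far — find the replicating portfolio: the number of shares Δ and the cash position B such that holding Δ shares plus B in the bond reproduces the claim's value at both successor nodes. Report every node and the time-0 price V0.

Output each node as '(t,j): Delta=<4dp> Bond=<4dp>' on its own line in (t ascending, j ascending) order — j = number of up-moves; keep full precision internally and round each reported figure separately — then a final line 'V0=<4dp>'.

(0,0): Delta=1.0000 Bond=-29.7154
(1,0): Delta=1.0000 Bond=-32.0926
(1,1): Delta=1.0000 Bond=-32.0926
V0=-4.7154

Risk-neutral probability p* = (R−d)/(u−d) = (1.08−0.94)/(1.23−0.94) = 0.4828.
Terminal payoffs: V(2,0)=-12.5700, V(2,1)=-5.7550, V(2,2)=3.1625
(1,0): S=23.5000. Δ = (V_up−V_dn)/(S_up−S_dn) = (-5.7550−-12.5700)/(28.9050−22.0900) = 1.0000. V = [p*·-5.7550 + (1−p*)·-12.5700]/1.08 = -8.5926. B = V − Δ·S = -32.0926.
(1,1): S=30.7500. Δ = (V_up−V_dn)/(S_up−S_dn) = (3.1625−-5.7550)/(37.8225−28.9050) = 1.0000. V = [p*·3.1625 + (1−p*)·-5.7550]/1.08 = -1.3426. B = V − Δ·S = -32.0926.
(0,0): S=25.0000. Δ = (V_up−V_dn)/(S_up−S_dn) = (-1.3426−-8.5926)/(30.7500−23.5000) = 1.0000. V = [p*·-1.3426 + (1−p*)·-8.5926]/1.08 = -4.7154. B = V − Δ·S = -29.7154.
The time-0 hedge costs -4.7154, which is the no-arbitrage price.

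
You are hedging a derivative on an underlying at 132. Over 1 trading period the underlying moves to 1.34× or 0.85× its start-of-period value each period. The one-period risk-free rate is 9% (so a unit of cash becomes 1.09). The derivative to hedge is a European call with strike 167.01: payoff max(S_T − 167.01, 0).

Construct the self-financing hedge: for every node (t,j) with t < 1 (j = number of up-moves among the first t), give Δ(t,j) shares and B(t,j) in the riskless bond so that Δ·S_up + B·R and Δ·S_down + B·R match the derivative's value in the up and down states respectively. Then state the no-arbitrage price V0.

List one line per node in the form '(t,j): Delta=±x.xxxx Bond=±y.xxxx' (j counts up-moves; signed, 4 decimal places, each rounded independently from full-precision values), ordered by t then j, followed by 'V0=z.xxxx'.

(0,0): Delta=0.1526 Bond=-15.7077
V0=4.4351

Since d<R<u, set p* = (R−d)/(u−d) = 0.4898; price each node as the discounted p*-expectation of its children.
Payoff layer (t=1): V(1,0)=0.0000, V(1,1)=9.8700
(0,0): S=132.0000. Δ = (V_up−V_dn)/(S_up−S_dn) = (9.8700−0.0000)/(176.8800−112.2000) = 0.1526. V = [p*·9.8700 + (1−p*)·0.0000]/1.09 = 4.4351. B = V − Δ·S = -15.7077.
Each (Δ,B) replicates both successor values, so the strategy is self-financing and V0 is arbitrage-free.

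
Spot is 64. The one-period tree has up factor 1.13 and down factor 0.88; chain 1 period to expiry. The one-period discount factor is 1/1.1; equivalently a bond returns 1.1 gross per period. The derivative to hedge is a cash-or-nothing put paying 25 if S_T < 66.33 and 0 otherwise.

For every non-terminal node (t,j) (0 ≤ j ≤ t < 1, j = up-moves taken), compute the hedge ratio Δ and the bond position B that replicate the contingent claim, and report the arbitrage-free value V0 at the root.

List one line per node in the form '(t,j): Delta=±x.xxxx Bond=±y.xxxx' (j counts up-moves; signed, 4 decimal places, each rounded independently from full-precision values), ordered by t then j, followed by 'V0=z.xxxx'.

(0,0): Delta=-1.5625 Bond=102.7273
V0=2.7273

No-arbitrage ⇒ martingale measure with p* = (R−d)/(u−d) = 0.8800.
Terminal payoffs: V(1,0)=25.0000, V(1,1)=0.0000
Node (0,0) S=64.0000: V=(p*·0.0000+(1−p*)·25.0000)/1.1=2.7273; Δ=(0.0000−25.0000)/(72.3200−56.3200)=-1.5625; B=V−Δ·S=102.7273
Each (Δ,B) replicates both successor values, so the strategy is self-financing and V0 is arbitrage-free.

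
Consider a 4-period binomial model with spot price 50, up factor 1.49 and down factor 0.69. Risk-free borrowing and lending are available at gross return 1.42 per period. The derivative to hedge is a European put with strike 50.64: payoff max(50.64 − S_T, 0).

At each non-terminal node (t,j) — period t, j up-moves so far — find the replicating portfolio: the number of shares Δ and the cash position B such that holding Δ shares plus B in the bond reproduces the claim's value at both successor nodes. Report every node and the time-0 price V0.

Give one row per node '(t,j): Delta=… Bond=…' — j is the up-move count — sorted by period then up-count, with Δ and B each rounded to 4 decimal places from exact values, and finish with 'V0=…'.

(0,0): Delta=-0.0049 Bond=0.2596
(1,0): Delta=-0.0769 Bond=2.8534
(1,1): Delta=-0.0017 Bond=0.1303
(2,0): Delta=-0.9254 Bond=24.2517
(2,1): Delta=-0.0392 Bond=2.1148
(2,2): Delta=0.0000 Bond=0.0000
(3,0): Delta=-1.0000 Bond=35.6620
(3,1): Delta=-0.9221 Bond=34.3199
(3,2): Delta=0.0000 Bond=0.0000
(3,3): Delta=0.0000 Bond=0.0000
V0=0.0163

Risk-neutral probability p* = (R−d)/(u−d) = (1.42−0.69)/(1.49−0.69) = 0.9125.
Terminal payoffs: V(4,0)=39.3064, V(4,1)=26.1661, V(4,2)=0.0000, V(4,3)=0.0000, V(4,4)=0.0000
Node (3,0) S=16.4254: V=(p*·26.1661+(1−p*)·39.3064)/1.42=19.2365; Δ=(26.1661−39.3064)/(24.4739−11.3336)=-1.0000; B=V−Δ·S=35.6620
Node (3,1) S=35.4694: V=(p*·0.0000+(1−p*)·26.1661)/1.42=1.6123; Δ=(0.0000−26.1661)/(52.8495−24.4739)=-0.9221; B=V−Δ·S=34.3199
Node (3,2) S=76.5934: V=(p*·0.0000+(1−p*)·0.0000)/1.42=0.0000; Δ=(0.0000−0.0000)/(114.1242−52.8495)=0.0000; B=V−Δ·S=0.0000
Node (3,3) S=165.3974: V=(p*·0.0000+(1−p*)·0.0000)/1.42=0.0000; Δ=(0.0000−0.0000)/(246.4422−114.1242)=0.0000; B=V−Δ·S=0.0000
Node (2,0) S=23.8050: V=(p*·1.6123+(1−p*)·19.2365)/1.42=2.2215; Δ=(1.6123−19.2365)/(35.4694−16.4254)=-0.9254; B=V−Δ·S=24.2517
Node (2,1) S=51.4050: V=(p*·0.0000+(1−p*)·1.6123)/1.42=0.0994; Δ=(0.0000−1.6123)/(76.5934−35.4694)=-0.0392; B=V−Δ·S=2.1148
Node (2,2) S=111.0050: V=(p*·0.0000+(1−p*)·0.0000)/1.42=0.0000; Δ=(0.0000−0.0000)/(165.3974−76.5934)=0.0000; B=V−Δ·S=0.0000
Node (1,0) S=34.5000: V=(p*·0.0994+(1−p*)·2.2215)/1.42=0.2007; Δ=(0.0994−2.2215)/(51.4050−23.8050)=-0.0769; B=V−Δ·S=2.8534
Node (1,1) S=74.5000: V=(p*·0.0000+(1−p*)·0.0994)/1.42=0.0061; Δ=(0.0000−0.0994)/(111.0050−51.4050)=-0.0017; B=V−Δ·S=0.1303
Node (0,0) S=50.0000: V=(p*·0.0061+(1−p*)·0.2007)/1.42=0.0163; Δ=(0.0061−0.2007)/(74.5000−34.5000)=-0.0049; B=V−Δ·S=0.2596
Check: Δ(0,0)·S0 + B(0,0) = 0.0163 = V0.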